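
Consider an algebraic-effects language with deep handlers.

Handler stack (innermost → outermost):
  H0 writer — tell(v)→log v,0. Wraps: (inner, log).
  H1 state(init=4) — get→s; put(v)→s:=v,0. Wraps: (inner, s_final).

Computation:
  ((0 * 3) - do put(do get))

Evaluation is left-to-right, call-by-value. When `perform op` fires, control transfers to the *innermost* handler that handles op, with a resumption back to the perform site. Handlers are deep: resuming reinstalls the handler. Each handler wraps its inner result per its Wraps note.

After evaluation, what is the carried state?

Evaluation trace:
get @ H1 ⇒ 4
put(4) @ H1 ⇒ s:=4
H0 returns (0, ())
H1 returns ((0, ()), 4)
= ((0, ()), 4)

Answer: 4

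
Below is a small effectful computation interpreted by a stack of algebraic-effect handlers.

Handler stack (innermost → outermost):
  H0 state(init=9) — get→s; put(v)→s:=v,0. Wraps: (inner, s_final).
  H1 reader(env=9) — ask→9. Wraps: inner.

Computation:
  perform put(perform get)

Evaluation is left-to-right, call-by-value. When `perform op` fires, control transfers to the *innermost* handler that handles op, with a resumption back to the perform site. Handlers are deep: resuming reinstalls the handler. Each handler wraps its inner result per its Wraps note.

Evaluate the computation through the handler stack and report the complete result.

Working:
get @ H0 ⇒ 9
put(9) @ H0 ⇒ s:=9
H0 returns (0, 9)
H1 returns (0, 9)
= (0, 9)

Answer: (0, 9)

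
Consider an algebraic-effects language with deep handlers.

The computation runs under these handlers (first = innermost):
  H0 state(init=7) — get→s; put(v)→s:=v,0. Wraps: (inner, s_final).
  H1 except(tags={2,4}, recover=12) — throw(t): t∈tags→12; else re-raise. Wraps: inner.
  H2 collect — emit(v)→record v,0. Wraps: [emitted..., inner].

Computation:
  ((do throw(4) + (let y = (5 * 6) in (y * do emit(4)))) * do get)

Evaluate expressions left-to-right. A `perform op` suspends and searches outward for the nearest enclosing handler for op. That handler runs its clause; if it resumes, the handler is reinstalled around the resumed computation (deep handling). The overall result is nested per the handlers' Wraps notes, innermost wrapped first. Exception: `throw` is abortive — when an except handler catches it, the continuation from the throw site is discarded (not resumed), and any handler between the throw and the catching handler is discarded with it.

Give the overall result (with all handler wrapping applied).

Working:
throw(4) @ H1 caught ⇒ 12
H2 returns [12]
= [12]

Answer: [12]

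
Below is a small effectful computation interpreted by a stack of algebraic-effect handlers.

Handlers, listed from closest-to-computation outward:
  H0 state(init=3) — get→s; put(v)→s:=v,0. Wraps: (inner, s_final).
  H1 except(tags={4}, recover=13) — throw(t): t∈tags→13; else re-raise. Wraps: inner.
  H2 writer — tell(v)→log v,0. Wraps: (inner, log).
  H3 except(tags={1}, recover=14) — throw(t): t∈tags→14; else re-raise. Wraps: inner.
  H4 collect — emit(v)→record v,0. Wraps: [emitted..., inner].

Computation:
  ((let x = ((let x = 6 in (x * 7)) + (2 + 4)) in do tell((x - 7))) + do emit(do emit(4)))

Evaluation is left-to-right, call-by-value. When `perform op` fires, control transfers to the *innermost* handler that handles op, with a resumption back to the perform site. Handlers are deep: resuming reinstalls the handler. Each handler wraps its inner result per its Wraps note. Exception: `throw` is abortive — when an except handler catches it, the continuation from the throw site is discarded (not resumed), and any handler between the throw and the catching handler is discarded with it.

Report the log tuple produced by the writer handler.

Answer: (41)

Working:
tell(41) @ H2 ⇒ log+=41
emit(4) @ H4 ⇒ out+=4
emit(0) @ H4 ⇒ out+=0
H0 returns (0, 3)
H1 returns (0, 3)
H2 returns ((0, 3), (41))
H3 returns ((0, 3), (41))
H4 returns [4, 0, ((0, 3), (41))]
= [4, 0, ((0, 3), (41))]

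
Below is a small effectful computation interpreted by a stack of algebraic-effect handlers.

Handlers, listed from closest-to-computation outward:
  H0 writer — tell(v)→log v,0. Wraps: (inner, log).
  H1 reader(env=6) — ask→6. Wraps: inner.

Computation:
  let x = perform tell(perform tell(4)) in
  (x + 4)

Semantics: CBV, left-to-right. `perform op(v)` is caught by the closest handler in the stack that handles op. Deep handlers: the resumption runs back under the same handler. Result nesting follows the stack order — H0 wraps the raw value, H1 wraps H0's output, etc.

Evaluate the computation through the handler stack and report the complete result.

Answer: (4, (4, 0))

Working:
tell(4) @ H0 ⇒ log+=4
tell(0) @ H0 ⇒ log+=0
H0 returns (4, (4, 0))
H1 returns (4, (4, 0))
= (4, (4, 0))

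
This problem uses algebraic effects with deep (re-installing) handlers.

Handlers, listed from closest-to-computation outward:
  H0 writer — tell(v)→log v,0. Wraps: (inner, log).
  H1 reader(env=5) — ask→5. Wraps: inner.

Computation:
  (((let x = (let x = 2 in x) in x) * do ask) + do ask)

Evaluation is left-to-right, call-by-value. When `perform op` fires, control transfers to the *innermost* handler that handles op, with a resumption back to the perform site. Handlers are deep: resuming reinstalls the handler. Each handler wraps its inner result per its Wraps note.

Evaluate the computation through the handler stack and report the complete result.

Step-by-step:
ask @ H1 ⇒ 5
ask @ H1 ⇒ 5
H0 returns (15, ())
H1 returns (15, ())
= (15, ())

Answer: (15, ())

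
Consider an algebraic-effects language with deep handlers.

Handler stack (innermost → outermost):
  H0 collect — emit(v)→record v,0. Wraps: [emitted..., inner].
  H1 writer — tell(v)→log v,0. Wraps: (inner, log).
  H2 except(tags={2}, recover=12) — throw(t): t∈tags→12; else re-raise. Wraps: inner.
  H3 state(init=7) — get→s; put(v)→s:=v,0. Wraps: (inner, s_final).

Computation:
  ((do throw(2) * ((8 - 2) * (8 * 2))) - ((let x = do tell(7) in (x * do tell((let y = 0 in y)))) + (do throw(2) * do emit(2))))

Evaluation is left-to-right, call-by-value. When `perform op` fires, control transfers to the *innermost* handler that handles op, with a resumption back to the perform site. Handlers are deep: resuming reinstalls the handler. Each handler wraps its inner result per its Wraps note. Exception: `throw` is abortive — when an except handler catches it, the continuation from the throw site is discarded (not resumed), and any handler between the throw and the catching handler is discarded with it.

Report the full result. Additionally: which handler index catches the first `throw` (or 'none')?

Working:
throw(2) @ H2 caught ⇒ 12
H3 returns (12, 7)
= (12, 7)

Answer: (12, 7) ; first throw caught by: H2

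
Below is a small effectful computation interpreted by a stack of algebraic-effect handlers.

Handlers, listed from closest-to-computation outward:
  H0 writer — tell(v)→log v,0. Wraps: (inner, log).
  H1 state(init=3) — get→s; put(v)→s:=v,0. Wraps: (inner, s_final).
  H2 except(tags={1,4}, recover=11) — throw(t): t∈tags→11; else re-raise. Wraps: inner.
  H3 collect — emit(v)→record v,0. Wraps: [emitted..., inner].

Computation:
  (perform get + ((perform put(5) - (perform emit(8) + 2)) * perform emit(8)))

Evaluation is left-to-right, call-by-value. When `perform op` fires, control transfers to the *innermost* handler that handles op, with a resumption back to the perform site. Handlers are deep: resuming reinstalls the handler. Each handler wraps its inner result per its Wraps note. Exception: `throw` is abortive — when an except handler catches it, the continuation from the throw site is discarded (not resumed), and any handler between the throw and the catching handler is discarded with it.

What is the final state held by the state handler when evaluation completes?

Evaluation trace:
get @ H1 ⇒ 3
put(5) @ H1 ⇒ s:=5
emit(8) @ H3 ⇒ out+=8
emit(8) @ H3 ⇒ out+=8
H0 returns (3, ())
H1 returns ((3, ()), 5)
H2 returns ((3, ()), 5)
H3 returns [8, 8, ((3, ()), 5)]
= [8, 8, ((3, ()), 5)]

Answer: 5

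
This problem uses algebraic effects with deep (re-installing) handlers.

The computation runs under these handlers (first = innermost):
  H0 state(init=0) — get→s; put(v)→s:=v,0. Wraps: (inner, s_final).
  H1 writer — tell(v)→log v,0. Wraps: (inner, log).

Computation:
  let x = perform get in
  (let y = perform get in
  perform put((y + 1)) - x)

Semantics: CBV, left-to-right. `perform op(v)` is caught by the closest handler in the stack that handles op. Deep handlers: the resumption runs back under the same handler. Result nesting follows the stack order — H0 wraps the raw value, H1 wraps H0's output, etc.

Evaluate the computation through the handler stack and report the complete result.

Answer: ((0, 1), ())

Step-by-step:
get @ H0 ⇒ 0
get @ H0 ⇒ 0
put(1) @ H0 ⇒ s:=1
H0 returns (0, 1)
H1 returns ((0, 1), ())
= ((0, 1), ())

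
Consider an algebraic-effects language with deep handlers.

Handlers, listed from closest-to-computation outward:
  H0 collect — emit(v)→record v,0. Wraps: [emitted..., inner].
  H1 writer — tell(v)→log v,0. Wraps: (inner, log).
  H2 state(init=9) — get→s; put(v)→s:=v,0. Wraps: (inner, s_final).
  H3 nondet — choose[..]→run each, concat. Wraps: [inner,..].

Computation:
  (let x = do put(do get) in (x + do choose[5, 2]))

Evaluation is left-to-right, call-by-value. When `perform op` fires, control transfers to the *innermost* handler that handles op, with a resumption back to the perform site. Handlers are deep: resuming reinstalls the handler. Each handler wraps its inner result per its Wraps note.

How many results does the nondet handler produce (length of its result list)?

Step-by-step:
get @ H2 ⇒ 9
put(9) @ H2 ⇒ s:=9
choose[5, 2] @ H3
  branch[0] choose=5:
    H0 returns [5]
    H1 returns ([5], ())
    H2 returns (([5], ()), 9)
    H3 returns [(([5], ()), 9)]
  branch[1] choose=2:
    H0 returns [2]
    H1 returns ([2], ())
    H2 returns (([2], ()), 9)
    H3 returns [(([2], ()), 9)]
= [(([5], ()), 9), (([2], ()), 9)]

Answer: 2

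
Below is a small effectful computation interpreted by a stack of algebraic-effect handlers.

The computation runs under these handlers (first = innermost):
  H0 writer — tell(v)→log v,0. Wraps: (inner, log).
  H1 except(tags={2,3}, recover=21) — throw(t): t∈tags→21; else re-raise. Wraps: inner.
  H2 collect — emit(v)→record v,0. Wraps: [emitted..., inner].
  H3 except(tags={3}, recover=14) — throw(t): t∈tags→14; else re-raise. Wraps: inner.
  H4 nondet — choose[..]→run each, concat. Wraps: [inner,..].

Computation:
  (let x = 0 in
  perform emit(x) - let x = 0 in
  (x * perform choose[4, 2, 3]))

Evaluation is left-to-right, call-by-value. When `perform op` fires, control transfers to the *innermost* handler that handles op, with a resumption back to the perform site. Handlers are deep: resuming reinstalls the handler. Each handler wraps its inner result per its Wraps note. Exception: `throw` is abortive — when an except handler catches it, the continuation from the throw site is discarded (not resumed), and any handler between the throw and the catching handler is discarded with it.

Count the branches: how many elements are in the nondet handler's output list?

Working:
emit(0) @ H2 ⇒ out+=0
choose[4, 2, 3] @ H4
  branch[0] choose=4:
    H0 returns (0, ())
    H1 returns (0, ())
    H2 returns [0, (0, ())]
    H3 returns [0, (0, ())]
    H4 returns [[0, (0, ())]]
  branch[1] choose=2:
    H0 returns (0, ())
    H1 returns (0, ())
    H2 returns [0, (0, ())]
    H3 returns [0, (0, ())]
    H4 returns [[0, (0, ())]]
  branch[2] choose=3:
    H0 returns (0, ())
    H1 returns (0, ())
    H2 returns [0, (0, ())]
    H3 returns [0, (0, ())]
    H4 returns [[0, (0, ())]]
= [[0, (0, ())], [0, (0, ())], [0, (0, ())]]

Answer: 3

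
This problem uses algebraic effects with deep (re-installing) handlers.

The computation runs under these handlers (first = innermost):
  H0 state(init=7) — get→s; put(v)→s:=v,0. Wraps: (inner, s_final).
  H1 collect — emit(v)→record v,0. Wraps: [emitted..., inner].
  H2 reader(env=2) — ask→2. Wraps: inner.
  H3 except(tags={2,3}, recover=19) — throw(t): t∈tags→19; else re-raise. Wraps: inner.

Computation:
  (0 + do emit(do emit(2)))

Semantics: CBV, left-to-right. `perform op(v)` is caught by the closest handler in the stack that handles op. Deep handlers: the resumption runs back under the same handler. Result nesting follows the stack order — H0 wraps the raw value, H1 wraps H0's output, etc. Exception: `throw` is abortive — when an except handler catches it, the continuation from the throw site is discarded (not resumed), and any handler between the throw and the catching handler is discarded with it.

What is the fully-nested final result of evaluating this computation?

Step-by-step:
emit(2) @ H1 ⇒ out+=2
emit(0) @ H1 ⇒ out+=0
H0 returns (0, 7)
H1 returns [2, 0, (0, 7)]
H2 returns [2, 0, (0, 7)]
H3 returns [2, 0, (0, 7)]
= [2, 0, (0, 7)]

Answer: [2, 0, (0, 7)]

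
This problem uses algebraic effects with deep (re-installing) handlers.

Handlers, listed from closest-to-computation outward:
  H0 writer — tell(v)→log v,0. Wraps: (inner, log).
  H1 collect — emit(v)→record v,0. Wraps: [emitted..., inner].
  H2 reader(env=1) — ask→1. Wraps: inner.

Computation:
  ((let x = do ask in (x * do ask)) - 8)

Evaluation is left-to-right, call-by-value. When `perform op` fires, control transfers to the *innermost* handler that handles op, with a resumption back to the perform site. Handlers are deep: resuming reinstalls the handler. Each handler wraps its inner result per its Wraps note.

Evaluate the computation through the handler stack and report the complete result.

Answer: [(-7, ())]

Working:
ask @ H2 ⇒ 1
ask @ H2 ⇒ 1
H0 returns (-7, ())
H1 returns [(-7, ())]
H2 returns [(-7, ())]
= [(-7, ())]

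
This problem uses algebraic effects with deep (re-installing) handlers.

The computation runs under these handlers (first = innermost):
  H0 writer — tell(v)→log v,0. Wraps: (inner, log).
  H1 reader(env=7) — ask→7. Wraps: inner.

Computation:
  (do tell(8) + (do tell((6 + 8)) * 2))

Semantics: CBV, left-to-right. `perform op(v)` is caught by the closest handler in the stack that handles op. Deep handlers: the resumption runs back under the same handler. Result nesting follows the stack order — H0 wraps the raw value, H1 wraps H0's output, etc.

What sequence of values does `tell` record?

Answer: (8, 14)

Working:
tell(8) @ H0 ⇒ log+=8
tell(14) @ H0 ⇒ log+=14
H0 returns (0, (8, 14))
H1 returns (0, (8, 14))
= (0, (8, 14))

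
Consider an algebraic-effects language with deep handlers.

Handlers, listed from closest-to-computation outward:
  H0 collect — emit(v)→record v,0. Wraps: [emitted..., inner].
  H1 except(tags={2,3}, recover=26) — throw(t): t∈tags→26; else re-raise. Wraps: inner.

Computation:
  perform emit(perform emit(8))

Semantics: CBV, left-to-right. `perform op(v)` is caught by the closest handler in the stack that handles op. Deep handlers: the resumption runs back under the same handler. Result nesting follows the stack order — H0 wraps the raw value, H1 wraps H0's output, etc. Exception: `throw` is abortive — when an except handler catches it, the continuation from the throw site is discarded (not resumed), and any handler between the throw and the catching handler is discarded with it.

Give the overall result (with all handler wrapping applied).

Working:
emit(8) @ H0 ⇒ out+=8
emit(0) @ H0 ⇒ out+=0
H0 returns [8, 0, 0]
H1 returns [8, 0, 0]
= [8, 0, 0]

Answer: [8, 0, 0]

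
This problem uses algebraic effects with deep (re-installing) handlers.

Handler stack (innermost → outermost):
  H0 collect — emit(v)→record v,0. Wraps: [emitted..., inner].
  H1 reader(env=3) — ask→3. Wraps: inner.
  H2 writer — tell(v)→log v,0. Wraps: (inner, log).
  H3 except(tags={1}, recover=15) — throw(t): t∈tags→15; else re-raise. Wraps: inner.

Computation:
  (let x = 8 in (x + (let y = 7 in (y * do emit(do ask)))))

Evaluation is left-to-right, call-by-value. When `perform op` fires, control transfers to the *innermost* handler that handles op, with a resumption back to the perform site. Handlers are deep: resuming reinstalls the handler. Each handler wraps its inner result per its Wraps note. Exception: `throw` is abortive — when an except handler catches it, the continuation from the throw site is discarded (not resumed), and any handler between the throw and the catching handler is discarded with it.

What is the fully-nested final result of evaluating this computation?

Evaluation trace:
ask @ H1 ⇒ 3
emit(3) @ H0 ⇒ out+=3
H0 returns [3, 8]
H1 returns [3, 8]
H2 returns ([3, 8], ())
H3 returns ([3, 8], ())
= ([3, 8], ())

Answer: ([3, 8], ())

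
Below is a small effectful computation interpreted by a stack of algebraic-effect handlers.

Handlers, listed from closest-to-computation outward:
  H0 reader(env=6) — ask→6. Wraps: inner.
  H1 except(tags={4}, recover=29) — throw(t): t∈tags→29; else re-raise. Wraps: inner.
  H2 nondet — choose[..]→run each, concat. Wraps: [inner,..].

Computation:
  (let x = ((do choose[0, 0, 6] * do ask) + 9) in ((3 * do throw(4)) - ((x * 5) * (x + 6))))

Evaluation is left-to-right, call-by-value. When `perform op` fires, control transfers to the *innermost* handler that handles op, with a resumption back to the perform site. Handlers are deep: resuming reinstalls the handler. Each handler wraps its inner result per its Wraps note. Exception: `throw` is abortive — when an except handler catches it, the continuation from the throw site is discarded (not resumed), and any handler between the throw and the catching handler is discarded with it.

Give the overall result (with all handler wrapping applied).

Step-by-step:
choose[0, 0, 6] @ H2
  branch[0] choose=0:
    ask @ H0 ⇒ 6
    throw(4) @ H1 caught ⇒ 29
    H2 returns [29]
  branch[1] choose=0:
    ask @ H0 ⇒ 6
    throw(4) @ H1 caught ⇒ 29
    H2 returns [29]
  branch[2] choose=6:
    ask @ H0 ⇒ 6
    throw(4) @ H1 caught ⇒ 29
    H2 returns [29]
= [29, 29, 29]

Answer: [29, 29, 29]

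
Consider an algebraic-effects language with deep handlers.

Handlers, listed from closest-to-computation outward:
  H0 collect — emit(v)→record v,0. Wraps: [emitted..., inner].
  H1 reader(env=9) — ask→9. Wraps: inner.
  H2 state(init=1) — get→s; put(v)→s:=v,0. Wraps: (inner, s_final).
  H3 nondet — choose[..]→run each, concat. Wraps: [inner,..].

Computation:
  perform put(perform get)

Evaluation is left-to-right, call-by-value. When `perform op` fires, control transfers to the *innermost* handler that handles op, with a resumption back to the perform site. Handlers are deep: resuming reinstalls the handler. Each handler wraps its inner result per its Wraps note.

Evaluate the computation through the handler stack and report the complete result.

Step-by-step:
get @ H2 ⇒ 1
put(1) @ H2 ⇒ s:=1
H0 returns [0]
H1 returns [0]
H2 returns ([0], 1)
H3 returns [([0], 1)]
= [([0], 1)]

Answer: [([0], 1)]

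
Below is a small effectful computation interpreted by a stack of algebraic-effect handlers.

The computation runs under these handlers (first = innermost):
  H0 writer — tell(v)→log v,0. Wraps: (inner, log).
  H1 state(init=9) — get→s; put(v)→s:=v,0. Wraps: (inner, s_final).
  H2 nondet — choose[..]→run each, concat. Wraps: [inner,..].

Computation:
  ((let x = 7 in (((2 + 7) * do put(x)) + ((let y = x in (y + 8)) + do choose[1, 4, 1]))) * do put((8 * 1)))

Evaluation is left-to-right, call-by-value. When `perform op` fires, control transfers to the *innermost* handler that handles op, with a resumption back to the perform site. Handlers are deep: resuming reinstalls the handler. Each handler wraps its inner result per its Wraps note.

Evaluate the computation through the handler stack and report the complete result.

Step-by-step:
put(7) @ H1 ⇒ s:=7
choose[1, 4, 1] @ H2
  branch[0] choose=1:
    put(8) @ H1 ⇒ s:=8
    H0 returns (0, ())
    H1 returns ((0, ()), 8)
    H2 returns [((0, ()), 8)]
  branch[1] choose=4:
    put(8) @ H1 ⇒ s:=8
    H0 returns (0, ())
    H1 returns ((0, ()), 8)
    H2 returns [((0, ()), 8)]
  branch[2] choose=1:
    put(8) @ H1 ⇒ s:=8
    H0 returns (0, ())
    H1 returns ((0, ()), 8)
    H2 returns [((0, ()), 8)]
= [((0, ()), 8), ((0, ()), 8), ((0, ()), 8)]

Answer: [((0, ()), 8), ((0, ()), 8), ((0, ()), 8)]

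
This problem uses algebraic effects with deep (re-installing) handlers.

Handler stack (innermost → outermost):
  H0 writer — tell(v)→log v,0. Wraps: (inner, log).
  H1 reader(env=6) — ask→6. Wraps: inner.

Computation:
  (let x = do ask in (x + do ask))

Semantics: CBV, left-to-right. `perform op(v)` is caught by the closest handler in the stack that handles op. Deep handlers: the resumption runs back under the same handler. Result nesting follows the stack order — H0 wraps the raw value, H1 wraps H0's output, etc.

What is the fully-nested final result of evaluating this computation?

Answer: (12, ())

Evaluation trace:
ask @ H1 ⇒ 6
ask @ H1 ⇒ 6
H0 returns (12, ())
H1 returns (12, ())
= (12, ())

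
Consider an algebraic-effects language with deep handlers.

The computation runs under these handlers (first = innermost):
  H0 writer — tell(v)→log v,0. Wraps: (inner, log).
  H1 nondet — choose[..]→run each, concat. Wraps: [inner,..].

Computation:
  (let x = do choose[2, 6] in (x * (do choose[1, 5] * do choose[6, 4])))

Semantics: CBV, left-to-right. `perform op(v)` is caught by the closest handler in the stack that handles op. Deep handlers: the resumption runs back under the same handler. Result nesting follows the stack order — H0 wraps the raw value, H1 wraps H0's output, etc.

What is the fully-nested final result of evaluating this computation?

Step-by-step:
choose[2, 6] @ H1
  branch[0] choose=2:
    choose[1, 5] @ H1
      branch[0] choose=1:
        choose[6, 4] @ H1
          branch[0] choose=6:
            H0 returns (12, ())
            H1 returns [(12, ())]
          branch[1] choose=4:
            H0 returns (8, ())
            H1 returns [(8, ())]
      branch[1] choose=5:
        choose[6, 4] @ H1
          branch[0] choose=6:
            H0 returns (60, ())
            H1 returns [(60, ())]
          branch[1] choose=4:
            H0 returns (40, ())
            H1 returns [(40, ())]
  branch[1] choose=6:
    choose[1, 5] @ H1
      branch[0] choose=1:
        choose[6, 4] @ H1
          branch[0] choose=6:
            H0 returns (36, ())
            H1 returns [(36, ())]
          branch[1] choose=4:
            H0 returns (24, ())
            H1 returns [(24, ())]
      branch[1] choose=5:
        choose[6, 4] @ H1
          branch[0] choose=6:
            H0 returns (180, ())
            H1 returns [(180, ())]
          branch[1] choose=4:
            H0 returns (120, ())
            H1 returns [(120, ())]
= [(12, ()), (8, ()), (60, ()), (40, ()), (36, ()), (24, ()), (180, ()), (120, ())]

Answer: [(12, ()), (8, ()), (60, ()), (40, ()), (36, ()), (24, ()), (180, ()), (120, ())]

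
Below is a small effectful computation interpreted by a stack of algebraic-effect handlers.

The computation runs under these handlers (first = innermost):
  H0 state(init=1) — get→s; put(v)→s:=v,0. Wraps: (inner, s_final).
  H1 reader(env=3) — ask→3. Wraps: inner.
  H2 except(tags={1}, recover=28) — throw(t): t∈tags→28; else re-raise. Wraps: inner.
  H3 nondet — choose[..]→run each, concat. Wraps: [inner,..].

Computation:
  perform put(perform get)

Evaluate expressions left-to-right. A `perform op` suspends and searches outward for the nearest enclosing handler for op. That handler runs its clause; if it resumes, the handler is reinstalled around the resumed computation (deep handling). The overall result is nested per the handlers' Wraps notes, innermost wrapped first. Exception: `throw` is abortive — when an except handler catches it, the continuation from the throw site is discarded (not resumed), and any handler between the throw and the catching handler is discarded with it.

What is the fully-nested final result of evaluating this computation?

Step-by-step:
get @ H0 ⇒ 1
put(1) @ H0 ⇒ s:=1
H0 returns (0, 1)
H1 returns (0, 1)
H2 returns (0, 1)
H3 returns [(0, 1)]
= [(0, 1)]

Answer: [(0, 1)]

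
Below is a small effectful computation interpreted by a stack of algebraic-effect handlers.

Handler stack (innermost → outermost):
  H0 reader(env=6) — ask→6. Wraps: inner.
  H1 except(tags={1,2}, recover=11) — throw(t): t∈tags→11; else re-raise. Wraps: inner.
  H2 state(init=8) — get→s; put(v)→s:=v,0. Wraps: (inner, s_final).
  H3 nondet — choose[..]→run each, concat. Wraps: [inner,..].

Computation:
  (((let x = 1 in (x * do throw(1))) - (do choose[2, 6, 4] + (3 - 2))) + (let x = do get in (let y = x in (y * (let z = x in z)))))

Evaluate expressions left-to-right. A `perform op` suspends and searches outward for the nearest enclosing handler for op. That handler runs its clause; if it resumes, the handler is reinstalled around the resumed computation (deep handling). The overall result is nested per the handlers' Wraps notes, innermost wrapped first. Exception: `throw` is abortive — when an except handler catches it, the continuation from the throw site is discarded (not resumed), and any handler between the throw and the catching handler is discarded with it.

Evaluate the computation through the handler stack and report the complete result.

Answer: [(11, 8)]

Evaluation trace:
throw(1) @ H1 caught ⇒ 11
H2 returns (11, 8)
H3 returns [(11, 8)]
= [(11, 8)]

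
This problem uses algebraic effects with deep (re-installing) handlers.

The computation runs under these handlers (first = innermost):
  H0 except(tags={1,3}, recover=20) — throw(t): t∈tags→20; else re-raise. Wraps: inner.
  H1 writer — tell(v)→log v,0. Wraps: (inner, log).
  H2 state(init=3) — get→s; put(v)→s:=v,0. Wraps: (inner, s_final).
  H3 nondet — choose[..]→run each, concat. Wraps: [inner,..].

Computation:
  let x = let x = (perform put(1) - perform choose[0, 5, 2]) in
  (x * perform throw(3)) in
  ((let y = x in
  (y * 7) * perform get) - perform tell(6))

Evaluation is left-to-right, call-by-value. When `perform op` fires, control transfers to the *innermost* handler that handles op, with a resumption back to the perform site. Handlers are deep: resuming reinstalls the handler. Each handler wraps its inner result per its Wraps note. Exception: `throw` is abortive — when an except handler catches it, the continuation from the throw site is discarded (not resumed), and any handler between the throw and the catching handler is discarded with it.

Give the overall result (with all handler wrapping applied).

Answer: [((20, ()), 1), ((20, ()), 1), ((20, ()), 1)]

Step-by-step:
put(1) @ H2 ⇒ s:=1
choose[0, 5, 2] @ H3
  branch[0] choose=0:
    throw(3) @ H0 caught ⇒ 20
    H1 returns (20, ())
    H2 returns ((20, ()), 1)
    H3 returns [((20, ()), 1)]
  branch[1] choose=5:
    throw(3) @ H0 caught ⇒ 20
    H1 returns (20, ())
    H2 returns ((20, ()), 1)
    H3 returns [((20, ()), 1)]
  branch[2] choose=2:
    throw(3) @ H0 caught ⇒ 20
    H1 returns (20, ())
    H2 returns ((20, ()), 1)
    H3 returns [((20, ()), 1)]
= [((20, ()), 1), ((20, ()), 1), ((20, ()), 1)]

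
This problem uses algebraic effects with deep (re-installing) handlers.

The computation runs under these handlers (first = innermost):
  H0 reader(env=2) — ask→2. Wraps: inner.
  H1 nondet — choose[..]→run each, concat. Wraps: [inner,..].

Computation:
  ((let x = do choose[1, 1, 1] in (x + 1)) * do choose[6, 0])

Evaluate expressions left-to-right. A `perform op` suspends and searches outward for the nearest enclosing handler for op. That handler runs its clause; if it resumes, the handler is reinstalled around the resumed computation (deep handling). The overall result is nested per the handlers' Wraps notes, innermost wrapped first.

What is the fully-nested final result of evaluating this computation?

Answer: [12, 0, 12, 0, 12, 0]

Working:
choose[1, 1, 1] @ H1
  branch[0] choose=1:
    choose[6, 0] @ H1
      branch[0] choose=6:
        H0 returns 12
        H1 returns [12]
      branch[1] choose=0:
        H0 returns 0
        H1 returns [0]
  branch[1] choose=1:
    choose[6, 0] @ H1
      branch[0] choose=6:
        H0 returns 12
        H1 returns [12]
      branch[1] choose=0:
        H0 returns 0
        H1 returns [0]
  branch[2] choose=1:
    choose[6, 0] @ H1
      branch[0] choose=6:
        H0 returns 12
        H1 returns [12]
      branch[1] choose=0:
        H0 returns 0
        H1 returns [0]
= [12, 0, 12, 0, 12, 0]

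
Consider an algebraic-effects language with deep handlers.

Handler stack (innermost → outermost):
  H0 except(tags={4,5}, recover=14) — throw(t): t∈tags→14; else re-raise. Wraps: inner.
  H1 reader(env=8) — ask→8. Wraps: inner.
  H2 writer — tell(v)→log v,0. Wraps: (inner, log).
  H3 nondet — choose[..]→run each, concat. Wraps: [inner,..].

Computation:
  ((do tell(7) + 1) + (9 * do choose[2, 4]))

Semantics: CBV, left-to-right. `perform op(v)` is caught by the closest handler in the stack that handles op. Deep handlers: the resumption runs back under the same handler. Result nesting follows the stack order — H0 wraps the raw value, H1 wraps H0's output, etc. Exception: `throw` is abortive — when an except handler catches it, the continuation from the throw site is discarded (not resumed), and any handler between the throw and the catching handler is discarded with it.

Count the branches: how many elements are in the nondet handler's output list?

Answer: 2

Working:
tell(7) @ H2 ⇒ log+=7
choose[2, 4] @ H3
  branch[0] choose=2:
    H0 returns 19
    H1 returns 19
    H2 returns (19, (7))
    H3 returns [(19, (7))]
  branch[1] choose=4:
    H0 returns 37
    H1 returns 37
    H2 returns (37, (7))
    H3 returns [(37, (7))]
= [(19, (7)), (37, (7))]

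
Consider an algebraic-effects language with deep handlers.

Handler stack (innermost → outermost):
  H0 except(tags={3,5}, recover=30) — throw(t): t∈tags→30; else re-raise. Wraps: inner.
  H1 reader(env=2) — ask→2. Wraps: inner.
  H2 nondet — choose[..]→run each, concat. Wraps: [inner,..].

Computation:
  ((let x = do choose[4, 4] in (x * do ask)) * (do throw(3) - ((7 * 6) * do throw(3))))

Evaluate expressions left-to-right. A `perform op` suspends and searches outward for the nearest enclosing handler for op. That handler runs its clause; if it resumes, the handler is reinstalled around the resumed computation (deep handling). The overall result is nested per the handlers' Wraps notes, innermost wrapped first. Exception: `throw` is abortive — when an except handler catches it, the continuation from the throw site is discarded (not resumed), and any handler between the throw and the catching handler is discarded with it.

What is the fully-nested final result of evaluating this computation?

Answer: [30, 30]

Evaluation trace:
choose[4, 4] @ H2
  branch[0] choose=4:
    ask @ H1 ⇒ 2
    throw(3) @ H0 caught ⇒ 30
    H1 returns 30
    H2 returns [30]
  branch[1] choose=4:
    ask @ H1 ⇒ 2
    throw(3) @ H0 caught ⇒ 30
    H1 returns 30
    H2 returns [30]
= [30, 30]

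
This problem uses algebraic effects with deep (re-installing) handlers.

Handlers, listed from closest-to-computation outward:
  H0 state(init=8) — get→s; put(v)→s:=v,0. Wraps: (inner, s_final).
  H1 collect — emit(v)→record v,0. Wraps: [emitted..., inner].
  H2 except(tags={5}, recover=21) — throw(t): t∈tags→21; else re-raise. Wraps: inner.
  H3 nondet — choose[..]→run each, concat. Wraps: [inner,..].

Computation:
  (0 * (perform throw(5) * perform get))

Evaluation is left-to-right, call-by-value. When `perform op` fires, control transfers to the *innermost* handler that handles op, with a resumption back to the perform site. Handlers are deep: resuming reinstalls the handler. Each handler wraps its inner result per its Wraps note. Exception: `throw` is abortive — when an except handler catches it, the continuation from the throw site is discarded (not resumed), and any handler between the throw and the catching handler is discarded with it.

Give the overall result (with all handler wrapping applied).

Step-by-step:
throw(5) @ H2 caught ⇒ 21
H3 returns [21]
= [21]

Answer: [21]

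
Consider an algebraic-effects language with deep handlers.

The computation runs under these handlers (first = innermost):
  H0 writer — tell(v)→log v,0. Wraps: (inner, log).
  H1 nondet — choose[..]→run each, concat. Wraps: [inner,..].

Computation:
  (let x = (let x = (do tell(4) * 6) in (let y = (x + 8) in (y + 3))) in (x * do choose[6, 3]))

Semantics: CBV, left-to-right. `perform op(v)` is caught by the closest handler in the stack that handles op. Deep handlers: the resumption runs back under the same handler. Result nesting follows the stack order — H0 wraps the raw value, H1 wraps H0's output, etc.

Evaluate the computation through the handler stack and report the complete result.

Step-by-step:
tell(4) @ H0 ⇒ log+=4
choose[6, 3] @ H1
  branch[0] choose=6:
    H0 returns (66, (4))
    H1 returns [(66, (4))]
  branch[1] choose=3:
    H0 returns (33, (4))
    H1 returns [(33, (4))]
= [(66, (4)), (33, (4))]

Answer: [(66, (4)), (33, (4))]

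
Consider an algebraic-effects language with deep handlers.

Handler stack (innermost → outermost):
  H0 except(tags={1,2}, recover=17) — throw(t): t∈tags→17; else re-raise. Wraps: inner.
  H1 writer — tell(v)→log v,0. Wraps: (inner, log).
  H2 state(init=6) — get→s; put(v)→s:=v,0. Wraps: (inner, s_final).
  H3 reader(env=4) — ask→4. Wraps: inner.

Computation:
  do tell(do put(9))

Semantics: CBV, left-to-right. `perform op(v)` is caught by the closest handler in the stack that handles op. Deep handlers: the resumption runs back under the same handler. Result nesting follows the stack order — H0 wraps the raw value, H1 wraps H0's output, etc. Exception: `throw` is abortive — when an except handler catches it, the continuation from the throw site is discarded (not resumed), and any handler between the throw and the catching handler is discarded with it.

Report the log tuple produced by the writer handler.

Answer: (0)

Evaluation trace:
put(9) @ H2 ⇒ s:=9
tell(0) @ H1 ⇒ log+=0
H0 returns 0
H1 returns (0, (0))
H2 returns ((0, (0)), 9)
H3 returns ((0, (0)), 9)
= ((0, (0)), 9)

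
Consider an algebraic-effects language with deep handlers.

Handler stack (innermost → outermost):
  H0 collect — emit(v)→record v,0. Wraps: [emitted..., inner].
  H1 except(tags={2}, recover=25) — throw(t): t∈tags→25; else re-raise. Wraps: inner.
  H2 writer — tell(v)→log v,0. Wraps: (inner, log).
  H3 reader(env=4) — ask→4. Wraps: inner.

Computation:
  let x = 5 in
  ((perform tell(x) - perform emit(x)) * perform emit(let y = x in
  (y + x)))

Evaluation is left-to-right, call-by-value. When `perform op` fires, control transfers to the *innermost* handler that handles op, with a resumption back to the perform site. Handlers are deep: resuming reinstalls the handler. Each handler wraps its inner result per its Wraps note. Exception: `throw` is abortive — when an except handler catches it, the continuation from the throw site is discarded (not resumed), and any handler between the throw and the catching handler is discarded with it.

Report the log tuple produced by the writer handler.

Evaluation trace:
tell(5) @ H2 ⇒ log+=5
emit(5) @ H0 ⇒ out+=5
emit(10) @ H0 ⇒ out+=10
H0 returns [5, 10, 0]
H1 returns [5, 10, 0]
H2 returns ([5, 10, 0], (5))
H3 returns ([5, 10, 0], (5))
= ([5, 10, 0], (5))

Answer: (5)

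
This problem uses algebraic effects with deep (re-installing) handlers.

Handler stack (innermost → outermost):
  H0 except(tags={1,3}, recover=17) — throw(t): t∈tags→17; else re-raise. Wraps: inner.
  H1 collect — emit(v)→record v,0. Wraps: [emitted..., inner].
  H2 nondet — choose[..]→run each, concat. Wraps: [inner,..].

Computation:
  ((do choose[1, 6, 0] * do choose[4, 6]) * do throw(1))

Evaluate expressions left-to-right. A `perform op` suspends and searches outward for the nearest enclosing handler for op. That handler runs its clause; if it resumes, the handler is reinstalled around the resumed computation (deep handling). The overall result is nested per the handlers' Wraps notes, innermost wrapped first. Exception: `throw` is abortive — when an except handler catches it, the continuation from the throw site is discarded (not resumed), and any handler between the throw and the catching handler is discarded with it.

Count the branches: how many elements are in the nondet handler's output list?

Answer: 6

Step-by-step:
choose[1, 6, 0] @ H2
  branch[0] choose=1:
    choose[4, 6] @ H2
      branch[0] choose=4:
        throw(1) @ H0 caught ⇒ 17
        H1 returns [17]
        H2 returns [[17]]
      branch[1] choose=6:
        throw(1) @ H0 caught ⇒ 17
        H1 returns [17]
        H2 returns [[17]]
  branch[1] choose=6:
    choose[4, 6] @ H2
      branch[0] choose=4:
        throw(1) @ H0 caught ⇒ 17
        H1 returns [17]
        H2 returns [[17]]
      branch[1] choose=6:
        throw(1) @ H0 caught ⇒ 17
        H1 returns [17]
        H2 returns [[17]]
  branch[2] choose=0:
    choose[4, 6] @ H2
      branch[0] choose=4:
        throw(1) @ H0 caught ⇒ 17
        H1 returns [17]
        H2 returns [[17]]
      branch[1] choose=6:
        throw(1) @ H0 caught ⇒ 17
        H1 returns [17]
        H2 returns [[17]]
= [[17], [17], [17], [17], [17], [17]]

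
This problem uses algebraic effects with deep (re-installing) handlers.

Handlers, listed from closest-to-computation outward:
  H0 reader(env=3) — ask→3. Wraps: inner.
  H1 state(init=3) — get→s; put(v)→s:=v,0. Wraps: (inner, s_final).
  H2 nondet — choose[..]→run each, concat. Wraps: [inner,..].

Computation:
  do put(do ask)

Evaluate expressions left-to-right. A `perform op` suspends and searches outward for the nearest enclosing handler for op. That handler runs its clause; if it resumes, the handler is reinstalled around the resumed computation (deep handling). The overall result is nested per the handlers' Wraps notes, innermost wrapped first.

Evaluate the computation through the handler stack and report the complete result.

Answer: [(0, 3)]

Step-by-step:
ask @ H0 ⇒ 3
put(3) @ H1 ⇒ s:=3
H0 returns 0
H1 returns (0, 3)
H2 returns [(0, 3)]
= [(0, 3)]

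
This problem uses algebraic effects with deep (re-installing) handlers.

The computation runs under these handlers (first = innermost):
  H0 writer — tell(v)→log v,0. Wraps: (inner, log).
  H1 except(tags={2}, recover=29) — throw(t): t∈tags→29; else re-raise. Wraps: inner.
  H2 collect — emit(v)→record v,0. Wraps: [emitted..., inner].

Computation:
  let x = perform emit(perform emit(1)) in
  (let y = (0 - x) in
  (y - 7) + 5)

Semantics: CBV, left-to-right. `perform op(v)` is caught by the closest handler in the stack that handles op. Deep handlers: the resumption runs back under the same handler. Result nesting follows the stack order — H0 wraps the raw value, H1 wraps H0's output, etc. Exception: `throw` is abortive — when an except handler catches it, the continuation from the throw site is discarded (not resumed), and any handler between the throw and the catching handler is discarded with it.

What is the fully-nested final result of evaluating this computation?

Evaluation trace:
emit(1) @ H2 ⇒ out+=1
emit(0) @ H2 ⇒ out+=0
H0 returns (-2, ())
H1 returns (-2, ())
H2 returns [1, 0, (-2, ())]
= [1, 0, (-2, ())]

Answer: [1, 0, (-2, ())]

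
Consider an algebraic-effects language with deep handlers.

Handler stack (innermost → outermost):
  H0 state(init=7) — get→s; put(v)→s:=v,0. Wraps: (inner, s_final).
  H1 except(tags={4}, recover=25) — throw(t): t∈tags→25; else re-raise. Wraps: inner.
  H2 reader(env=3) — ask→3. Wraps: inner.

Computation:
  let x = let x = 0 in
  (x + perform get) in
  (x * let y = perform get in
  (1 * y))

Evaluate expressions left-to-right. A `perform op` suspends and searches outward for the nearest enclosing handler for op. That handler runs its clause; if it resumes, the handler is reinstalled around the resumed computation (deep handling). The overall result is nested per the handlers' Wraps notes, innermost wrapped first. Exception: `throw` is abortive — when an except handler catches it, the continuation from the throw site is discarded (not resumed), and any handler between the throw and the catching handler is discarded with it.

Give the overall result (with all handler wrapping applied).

Step-by-step:
get @ H0 ⇒ 7
get @ H0 ⇒ 7
H0 returns (49, 7)
H1 returns (49, 7)
H2 returns (49, 7)
= (49, 7)

Answer: (49, 7)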